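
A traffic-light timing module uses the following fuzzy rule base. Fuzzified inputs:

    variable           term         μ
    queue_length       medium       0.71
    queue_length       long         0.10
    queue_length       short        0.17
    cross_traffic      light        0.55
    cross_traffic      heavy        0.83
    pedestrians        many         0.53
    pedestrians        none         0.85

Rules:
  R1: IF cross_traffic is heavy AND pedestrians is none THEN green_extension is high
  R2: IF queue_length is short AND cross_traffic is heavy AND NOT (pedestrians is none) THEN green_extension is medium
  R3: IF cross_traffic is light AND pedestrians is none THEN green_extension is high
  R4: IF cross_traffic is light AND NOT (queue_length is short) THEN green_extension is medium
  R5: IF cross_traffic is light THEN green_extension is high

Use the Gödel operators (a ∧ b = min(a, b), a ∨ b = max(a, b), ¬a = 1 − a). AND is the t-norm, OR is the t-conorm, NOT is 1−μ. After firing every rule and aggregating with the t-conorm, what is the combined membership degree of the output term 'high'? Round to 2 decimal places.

R1: heavy=0.83, none=0.85; AND[min(a, b)] → w = 0.83
R2: short=0.17, heavy=0.83, ¬none=1−0.85=0.15; AND[min(a, b)] → w = 0.15
R3: light=0.55, none=0.85; AND[min(a, b)] → w = 0.55
R4: light=0.55, ¬short=1−0.17=0.83; AND[min(a, b)] → w = 0.55
R5: light=0.55 → w = 0.55
Rules with consequent 'high': {R1, R3, R5} → strengths 0.83, 0.55, 0.55
Aggregate via t-conorm [max(a, b)]: 0.83

0.83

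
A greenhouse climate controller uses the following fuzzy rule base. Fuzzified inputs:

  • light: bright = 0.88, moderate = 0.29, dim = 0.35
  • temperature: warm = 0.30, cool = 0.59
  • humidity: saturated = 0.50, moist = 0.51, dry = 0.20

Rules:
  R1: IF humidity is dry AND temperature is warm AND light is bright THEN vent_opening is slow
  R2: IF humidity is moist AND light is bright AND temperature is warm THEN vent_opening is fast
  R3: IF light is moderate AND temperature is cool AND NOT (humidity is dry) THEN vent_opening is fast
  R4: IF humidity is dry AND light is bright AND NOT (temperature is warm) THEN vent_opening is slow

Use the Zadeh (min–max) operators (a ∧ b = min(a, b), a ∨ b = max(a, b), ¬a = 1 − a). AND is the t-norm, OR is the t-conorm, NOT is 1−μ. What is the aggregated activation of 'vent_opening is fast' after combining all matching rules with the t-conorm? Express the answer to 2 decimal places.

R1: dry=0.20, warm=0.30, bright=0.88; AND[min(a, b)] → w = 0.20
R2: moist=0.51, bright=0.88, warm=0.30; AND[min(a, b)] → w = 0.30
R3: moderate=0.29, cool=0.59, ¬dry=1−0.20=0.80; AND[min(a, b)] → w = 0.29
R4: dry=0.20, bright=0.88, ¬warm=1−0.30=0.70; AND[min(a, b)] → w = 0.20
Rules with consequent 'fast': {R2, R3} → strengths 0.30, 0.29
Aggregate via t-conorm [max(a, b)]: 0.30

0.30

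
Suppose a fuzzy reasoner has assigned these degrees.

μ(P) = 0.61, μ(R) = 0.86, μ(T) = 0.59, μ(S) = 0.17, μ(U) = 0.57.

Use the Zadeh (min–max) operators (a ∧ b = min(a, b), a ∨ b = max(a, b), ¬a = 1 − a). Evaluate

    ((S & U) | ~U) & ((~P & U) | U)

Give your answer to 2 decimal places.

0.43

S & U = min(a, b) on (0.17, 0.57) = 0.17
~U = 1 − 0.57 = 0.43
(S & U) | ~U = max(a, b) on (0.17, 0.43) = 0.43
~P = 1 − 0.61 = 0.39
~P & U = min(a, b) on (0.39, 0.57) = 0.39
(~P & U) | U = max(a, b) on (0.39, 0.57) = 0.57
((S & U) | ~U) & ((~P & U) | U) = min(a, b) on (0.43, 0.57) = 0.43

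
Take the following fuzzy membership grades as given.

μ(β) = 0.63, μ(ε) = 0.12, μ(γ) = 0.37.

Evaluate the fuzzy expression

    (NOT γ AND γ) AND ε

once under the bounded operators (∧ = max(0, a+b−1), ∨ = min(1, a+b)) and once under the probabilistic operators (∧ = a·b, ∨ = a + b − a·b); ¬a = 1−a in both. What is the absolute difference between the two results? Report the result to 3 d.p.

Under bounded:
  NOT γ = 1 − 0.37 = 0.63
  NOT γ AND γ = max(0, a+b−1) on (0.63, 0.37) = 0.00
  (NOT γ AND γ) AND ε = max(0, a+b−1) on (0.00, 0.12) = 0.00
  → value = 0.0000
Under probabilistic:
  NOT γ = 1 − 0.3700 = 0.6300
  NOT γ AND γ = a·b on (0.6300, 0.3700) = 0.2331
  (NOT γ AND γ) AND ε = a·b on (0.2331, 0.1200) = 0.0280
  → value = 0.0280
|0.0000 − 0.0280| = 0.028

0.028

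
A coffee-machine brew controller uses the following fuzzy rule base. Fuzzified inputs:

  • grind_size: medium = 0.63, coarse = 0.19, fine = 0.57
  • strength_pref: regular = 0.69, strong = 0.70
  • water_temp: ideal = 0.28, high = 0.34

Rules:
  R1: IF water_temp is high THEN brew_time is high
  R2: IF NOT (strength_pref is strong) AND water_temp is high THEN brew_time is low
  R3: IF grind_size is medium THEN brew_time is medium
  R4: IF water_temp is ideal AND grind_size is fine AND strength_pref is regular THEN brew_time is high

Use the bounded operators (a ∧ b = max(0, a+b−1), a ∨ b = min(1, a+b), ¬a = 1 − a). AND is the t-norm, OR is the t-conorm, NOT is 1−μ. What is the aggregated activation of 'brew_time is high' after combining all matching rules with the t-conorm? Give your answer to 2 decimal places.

R1: high=0.34 → w = 0.34
R2: ¬strong=1−0.70=0.30, high=0.34; AND[max(0, a+b−1)] → w = 0.00
R3: medium=0.63 → w = 0.63
R4: ideal=0.28, fine=0.57, regular=0.69; AND[max(0, a+b−1)] → w = 0.00
Rules with consequent 'high': {R1, R4} → strengths 0.34, 0.00
Aggregate via t-conorm [min(1, a+b)]: 0.34

0.34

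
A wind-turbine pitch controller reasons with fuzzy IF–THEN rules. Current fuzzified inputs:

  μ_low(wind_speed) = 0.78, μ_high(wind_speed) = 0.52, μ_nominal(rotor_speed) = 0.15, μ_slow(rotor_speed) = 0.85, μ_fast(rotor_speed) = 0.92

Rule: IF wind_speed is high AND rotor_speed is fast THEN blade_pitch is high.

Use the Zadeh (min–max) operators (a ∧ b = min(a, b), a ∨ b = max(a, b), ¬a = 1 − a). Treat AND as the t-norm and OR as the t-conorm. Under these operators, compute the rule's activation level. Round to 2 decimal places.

firing strength: high=0.52, fast=0.92; AND[min(a, b)] → w = 0.52

0.52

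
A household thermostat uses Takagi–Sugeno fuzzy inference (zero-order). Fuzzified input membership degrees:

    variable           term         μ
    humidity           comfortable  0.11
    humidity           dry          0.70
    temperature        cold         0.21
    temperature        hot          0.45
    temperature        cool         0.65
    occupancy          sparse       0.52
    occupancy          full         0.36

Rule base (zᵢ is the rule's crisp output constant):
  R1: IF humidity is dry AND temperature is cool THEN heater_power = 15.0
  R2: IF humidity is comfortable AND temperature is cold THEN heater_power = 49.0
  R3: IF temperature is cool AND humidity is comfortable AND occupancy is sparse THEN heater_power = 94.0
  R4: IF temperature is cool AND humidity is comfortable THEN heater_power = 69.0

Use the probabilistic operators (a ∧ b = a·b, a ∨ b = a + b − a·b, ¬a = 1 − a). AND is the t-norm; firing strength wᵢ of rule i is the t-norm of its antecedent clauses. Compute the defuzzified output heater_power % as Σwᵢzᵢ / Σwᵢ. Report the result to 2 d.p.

R1 (z=15.0): dry=0.70, cool=0.65; AND[a·b] → w = 0.4550
R2 (z=49.0): comfortable=0.11, cold=0.21; AND[a·b] → w = 0.0231
R3 (z=94.0): cool=0.65, comfortable=0.11, sparse=0.52; AND[a·b] → w = 0.0372
R4 (z=69.0): cool=0.65, comfortable=0.11; AND[a·b] → w = 0.0715
Weighted average = (0.4550·15.0 + 0.0231·49.0 + 0.0372·94.0 + 0.0715·69.0) / (0.4550 + 0.0231 + 0.0372 + 0.0715)
  = 16.3853 / 0.5868 = 27.92

27.92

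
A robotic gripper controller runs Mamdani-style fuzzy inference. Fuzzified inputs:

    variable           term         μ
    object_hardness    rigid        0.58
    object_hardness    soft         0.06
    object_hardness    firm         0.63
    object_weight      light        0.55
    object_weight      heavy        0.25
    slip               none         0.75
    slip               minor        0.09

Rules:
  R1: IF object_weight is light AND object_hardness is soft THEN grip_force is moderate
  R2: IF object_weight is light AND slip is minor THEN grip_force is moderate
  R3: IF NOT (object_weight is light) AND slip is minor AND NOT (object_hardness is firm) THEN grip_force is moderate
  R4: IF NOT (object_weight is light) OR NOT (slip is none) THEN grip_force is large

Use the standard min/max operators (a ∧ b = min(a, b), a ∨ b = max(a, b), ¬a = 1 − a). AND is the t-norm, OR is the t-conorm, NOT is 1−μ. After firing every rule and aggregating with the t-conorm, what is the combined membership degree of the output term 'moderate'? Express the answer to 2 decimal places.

0.09

R1: light=0.55, soft=0.06; AND[min(a, b)] → w = 0.06
R2: light=0.55, minor=0.09; AND[min(a, b)] → w = 0.09
R3: ¬light=1−0.55=0.45, minor=0.09, ¬firm=1−0.63=0.37; AND[min(a, b)] → w = 0.09
R4: ¬light=1−0.55=0.45, ¬none=1−0.75=0.25; OR[max(a, b)] → w = 0.45
Rules with consequent 'moderate': {R1, R2, R3} → strengths 0.06, 0.09, 0.09
Aggregate via t-conorm [max(a, b)]: 0.09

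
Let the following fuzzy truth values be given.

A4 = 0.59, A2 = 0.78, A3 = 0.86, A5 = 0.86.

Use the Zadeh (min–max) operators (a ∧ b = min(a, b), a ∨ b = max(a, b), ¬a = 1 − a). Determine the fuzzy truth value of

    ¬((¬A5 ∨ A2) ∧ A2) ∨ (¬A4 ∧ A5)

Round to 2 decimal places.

0.41

¬A5 = 1 − 0.86 = 0.14
¬A5 ∨ A2 = max(a, b) on (0.14, 0.78) = 0.78
(¬A5 ∨ A2) ∧ A2 = min(a, b) on (0.78, 0.78) = 0.78
¬((¬A5 ∨ A2) ∧ A2) = 1 − 0.78 = 0.22
¬A4 = 1 − 0.59 = 0.41
¬A4 ∧ A5 = min(a, b) on (0.41, 0.86) = 0.41
¬((¬A5 ∨ A2) ∧ A2) ∨ (¬A4 ∧ A5) = max(a, b) on (0.22, 0.41) = 0.41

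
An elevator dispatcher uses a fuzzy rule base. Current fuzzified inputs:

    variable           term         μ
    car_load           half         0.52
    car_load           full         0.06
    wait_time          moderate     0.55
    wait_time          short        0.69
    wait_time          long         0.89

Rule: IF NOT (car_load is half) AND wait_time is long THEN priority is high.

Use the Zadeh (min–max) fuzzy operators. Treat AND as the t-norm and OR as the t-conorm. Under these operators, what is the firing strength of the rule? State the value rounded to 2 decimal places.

firing strength: ¬half=1−0.52=0.48, long=0.89; AND[min(a, b)] → w = 0.48

0.48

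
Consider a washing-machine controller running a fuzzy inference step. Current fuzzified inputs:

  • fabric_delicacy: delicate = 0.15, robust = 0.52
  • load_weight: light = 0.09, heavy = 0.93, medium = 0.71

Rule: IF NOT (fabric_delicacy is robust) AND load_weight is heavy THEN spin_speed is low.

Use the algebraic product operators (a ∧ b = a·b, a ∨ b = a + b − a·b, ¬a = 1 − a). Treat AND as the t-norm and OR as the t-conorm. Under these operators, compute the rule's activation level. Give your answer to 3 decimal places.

firing strength: ¬robust=1−0.52=0.48, heavy=0.93; AND[a·b] → w = 0.4464

0.446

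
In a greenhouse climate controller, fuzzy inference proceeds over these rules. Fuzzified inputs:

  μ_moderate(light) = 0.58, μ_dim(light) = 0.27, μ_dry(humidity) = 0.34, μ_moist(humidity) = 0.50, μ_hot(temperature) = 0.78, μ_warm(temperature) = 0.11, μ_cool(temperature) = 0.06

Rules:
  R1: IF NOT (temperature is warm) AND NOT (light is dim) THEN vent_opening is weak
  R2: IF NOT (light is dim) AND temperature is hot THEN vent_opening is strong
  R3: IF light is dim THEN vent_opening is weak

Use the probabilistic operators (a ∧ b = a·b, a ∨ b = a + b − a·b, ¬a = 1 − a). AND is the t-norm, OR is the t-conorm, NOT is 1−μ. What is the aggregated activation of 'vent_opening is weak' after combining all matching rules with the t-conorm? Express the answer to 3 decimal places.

0.744

R1: ¬warm=1−0.11=0.89, ¬dim=1−0.27=0.73; AND[a·b] → w = 0.6497
R2: ¬dim=1−0.27=0.73, hot=0.78; AND[a·b] → w = 0.5694
R3: dim=0.27 → w = 0.2700
Rules with consequent 'weak': {R1, R3} → strengths 0.6497, 0.2700
Aggregate via t-conorm [a + b − a·b]: 0.7443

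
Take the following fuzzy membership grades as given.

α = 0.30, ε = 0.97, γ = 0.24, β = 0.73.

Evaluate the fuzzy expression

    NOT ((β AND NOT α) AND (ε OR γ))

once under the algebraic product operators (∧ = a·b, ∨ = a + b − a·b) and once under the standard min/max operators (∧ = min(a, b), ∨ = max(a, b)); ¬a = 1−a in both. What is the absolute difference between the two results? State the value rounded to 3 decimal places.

0.201

Under algebraic product:
  NOT α = 1 − 0.3000 = 0.7000
  β AND NOT α = a·b on (0.7300, 0.7000) = 0.5110
  ε OR γ = a + b − a·b on (0.9700, 0.2400) = 0.9772
  (β AND NOT α) AND (ε OR γ) = a·b on (0.5110, 0.9772) = 0.4993
  NOT ((β AND NOT α) AND (ε OR γ)) = 1 − 0.4993 = 0.5007
  → value = 0.5007
Under standard min/max:
  NOT α = 1 − 0.30 = 0.70
  β AND NOT α = min(a, b) on (0.73, 0.70) = 0.70
  ε OR γ = max(a, b) on (0.97, 0.24) = 0.97
  (β AND NOT α) AND (ε OR γ) = min(a, b) on (0.70, 0.97) = 0.70
  NOT ((β AND NOT α) AND (ε OR γ)) = 1 − 0.70 = 0.30
  → value = 0.3000
|0.5007 − 0.3000| = 0.201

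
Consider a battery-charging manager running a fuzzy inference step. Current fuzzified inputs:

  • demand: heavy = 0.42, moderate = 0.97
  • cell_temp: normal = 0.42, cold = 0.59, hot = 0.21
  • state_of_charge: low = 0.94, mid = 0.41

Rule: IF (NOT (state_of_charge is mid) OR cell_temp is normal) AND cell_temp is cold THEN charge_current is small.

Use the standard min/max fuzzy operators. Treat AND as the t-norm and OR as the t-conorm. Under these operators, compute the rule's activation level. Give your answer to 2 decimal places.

firing strength: (¬mid=1−0.41=0.59 OR normal=0.42) = 0.59; AND[min(a, b)] with cold=0.59 → w = 0.59

0.59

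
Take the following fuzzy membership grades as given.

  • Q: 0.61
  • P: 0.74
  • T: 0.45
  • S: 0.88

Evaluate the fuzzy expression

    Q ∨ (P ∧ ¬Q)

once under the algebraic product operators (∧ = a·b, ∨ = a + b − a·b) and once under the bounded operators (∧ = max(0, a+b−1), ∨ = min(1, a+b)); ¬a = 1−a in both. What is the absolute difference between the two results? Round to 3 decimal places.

Under algebraic product:
  ¬Q = 1 − 0.6100 = 0.3900
  P ∧ ¬Q = a·b on (0.7400, 0.3900) = 0.2886
  Q ∨ (P ∧ ¬Q) = a + b − a·b on (0.6100, 0.2886) = 0.7226
  → value = 0.7226
Under bounded:
  ¬Q = 1 − 0.61 = 0.39
  P ∧ ¬Q = max(0, a+b−1) on (0.74, 0.39) = 0.13
  Q ∨ (P ∧ ¬Q) = min(1, a+b) on (0.61, 0.13) = 0.74
  → value = 0.7400
|0.7226 − 0.7400| = 0.017

0.017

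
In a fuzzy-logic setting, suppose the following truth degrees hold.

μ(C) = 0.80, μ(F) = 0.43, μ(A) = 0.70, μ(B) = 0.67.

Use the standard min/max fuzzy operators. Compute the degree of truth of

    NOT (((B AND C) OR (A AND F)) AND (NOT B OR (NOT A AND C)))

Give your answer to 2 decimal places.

B AND C = min(a, b) on (0.67, 0.80) = 0.67
A AND F = min(a, b) on (0.70, 0.43) = 0.43
(B AND C) OR (A AND F) = max(a, b) on (0.67, 0.43) = 0.67
NOT B = 1 − 0.67 = 0.33
NOT A = 1 − 0.70 = 0.30
NOT A AND C = min(a, b) on (0.30, 0.80) = 0.30
NOT B OR (NOT A AND C) = max(a, b) on (0.33, 0.30) = 0.33
((B AND C) OR (A AND F)) AND (NOT B OR (NOT A AND C)) = min(a, b) on (0.67, 0.33) = 0.33
NOT (((B AND C) OR (A AND F)) AND (NOT B OR (NOT A AND C))) = 1 − 0.33 = 0.67

0.67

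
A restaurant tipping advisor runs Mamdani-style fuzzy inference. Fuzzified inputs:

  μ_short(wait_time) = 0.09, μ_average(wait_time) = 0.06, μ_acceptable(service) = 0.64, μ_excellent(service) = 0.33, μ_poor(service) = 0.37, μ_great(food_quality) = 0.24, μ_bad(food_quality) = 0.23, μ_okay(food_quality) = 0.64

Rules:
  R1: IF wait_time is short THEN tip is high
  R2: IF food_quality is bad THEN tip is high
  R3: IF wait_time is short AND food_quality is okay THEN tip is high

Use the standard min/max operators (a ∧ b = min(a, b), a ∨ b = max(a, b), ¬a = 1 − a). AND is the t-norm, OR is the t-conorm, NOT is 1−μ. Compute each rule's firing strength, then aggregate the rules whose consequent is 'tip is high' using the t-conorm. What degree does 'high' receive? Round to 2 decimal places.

0.23

R1: short=0.09 → w = 0.09
R2: bad=0.23 → w = 0.23
R3: short=0.09, okay=0.64; AND[min(a, b)] → w = 0.09
Rules with consequent 'high': {R1, R2, R3} → strengths 0.09, 0.23, 0.09
Aggregate via t-conorm [max(a, b)]: 0.23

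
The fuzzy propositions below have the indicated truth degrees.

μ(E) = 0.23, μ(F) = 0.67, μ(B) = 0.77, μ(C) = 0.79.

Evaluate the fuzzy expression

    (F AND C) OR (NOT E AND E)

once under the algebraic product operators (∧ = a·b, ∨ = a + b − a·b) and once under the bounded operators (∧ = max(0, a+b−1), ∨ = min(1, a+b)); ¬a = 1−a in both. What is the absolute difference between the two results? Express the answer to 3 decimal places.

0.153

Under algebraic product:
  F AND C = a·b on (0.6700, 0.7900) = 0.5293
  NOT E = 1 − 0.2300 = 0.7700
  NOT E AND E = a·b on (0.7700, 0.2300) = 0.1771
  (F AND C) OR (NOT E AND E) = a + b − a·b on (0.5293, 0.1771) = 0.6127
  → value = 0.6127
Under bounded:
  F AND C = max(0, a+b−1) on (0.67, 0.79) = 0.46
  NOT E = 1 − 0.23 = 0.77
  NOT E AND E = max(0, a+b−1) on (0.77, 0.23) = 0.00
  (F AND C) OR (NOT E AND E) = min(1, a+b) on (0.46, 0.00) = 0.46
  → value = 0.4600
|0.6127 − 0.4600| = 0.153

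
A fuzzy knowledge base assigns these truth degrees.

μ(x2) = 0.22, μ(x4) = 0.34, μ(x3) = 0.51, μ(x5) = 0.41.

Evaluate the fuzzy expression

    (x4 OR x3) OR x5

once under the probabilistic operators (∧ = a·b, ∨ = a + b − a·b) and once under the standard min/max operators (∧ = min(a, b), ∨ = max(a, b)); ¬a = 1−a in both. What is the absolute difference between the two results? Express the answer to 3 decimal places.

Under probabilistic:
  x4 OR x3 = a + b − a·b on (0.3400, 0.5100) = 0.6766
  (x4 OR x3) OR x5 = a + b − a·b on (0.6766, 0.4100) = 0.8092
  → value = 0.8092
Under standard min/max:
  x4 OR x3 = max(a, b) on (0.34, 0.51) = 0.51
  (x4 OR x3) OR x5 = max(a, b) on (0.51, 0.41) = 0.51
  → value = 0.5100
|0.8092 − 0.5100| = 0.299

0.299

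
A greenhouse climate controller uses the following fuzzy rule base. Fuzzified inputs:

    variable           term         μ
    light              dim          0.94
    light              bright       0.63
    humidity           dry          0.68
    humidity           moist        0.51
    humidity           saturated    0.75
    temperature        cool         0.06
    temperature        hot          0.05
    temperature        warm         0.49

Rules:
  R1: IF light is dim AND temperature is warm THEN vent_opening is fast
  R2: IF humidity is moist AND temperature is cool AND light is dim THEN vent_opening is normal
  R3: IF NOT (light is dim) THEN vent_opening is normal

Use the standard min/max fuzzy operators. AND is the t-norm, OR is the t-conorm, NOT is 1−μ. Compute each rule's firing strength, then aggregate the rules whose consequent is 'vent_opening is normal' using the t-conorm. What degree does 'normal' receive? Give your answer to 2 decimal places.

0.06

R1: dim=0.94, warm=0.49; AND[min(a, b)] → w = 0.49
R2: moist=0.51, cool=0.06, dim=0.94; AND[min(a, b)] → w = 0.06
R3: ¬dim=1−0.94=0.06 → w = 0.06
Rules with consequent 'normal': {R2, R3} → strengths 0.06, 0.06
Aggregate via t-conorm [max(a, b)]: 0.06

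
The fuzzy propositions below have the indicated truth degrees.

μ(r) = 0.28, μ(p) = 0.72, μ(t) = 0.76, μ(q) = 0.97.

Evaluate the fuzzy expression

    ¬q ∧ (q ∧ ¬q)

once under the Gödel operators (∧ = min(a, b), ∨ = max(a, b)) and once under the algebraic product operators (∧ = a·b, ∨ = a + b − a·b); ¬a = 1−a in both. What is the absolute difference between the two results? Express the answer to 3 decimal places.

Under Gödel:
  ¬q = 1 − 0.97 = 0.03
  ¬q = 1 − 0.97 = 0.03
  q ∧ ¬q = min(a, b) on (0.97, 0.03) = 0.03
  ¬q ∧ (q ∧ ¬q) = min(a, b) on (0.03, 0.03) = 0.03
  → value = 0.0300
Under algebraic product:
  ¬q = 1 − 0.9700 = 0.0300
  ¬q = 1 − 0.9700 = 0.0300
  q ∧ ¬q = a·b on (0.9700, 0.0300) = 0.0291
  ¬q ∧ (q ∧ ¬q) = a·b on (0.0300, 0.0291) = 0.0009
  → value = 0.0009
|0.0300 − 0.0009| = 0.029

0.029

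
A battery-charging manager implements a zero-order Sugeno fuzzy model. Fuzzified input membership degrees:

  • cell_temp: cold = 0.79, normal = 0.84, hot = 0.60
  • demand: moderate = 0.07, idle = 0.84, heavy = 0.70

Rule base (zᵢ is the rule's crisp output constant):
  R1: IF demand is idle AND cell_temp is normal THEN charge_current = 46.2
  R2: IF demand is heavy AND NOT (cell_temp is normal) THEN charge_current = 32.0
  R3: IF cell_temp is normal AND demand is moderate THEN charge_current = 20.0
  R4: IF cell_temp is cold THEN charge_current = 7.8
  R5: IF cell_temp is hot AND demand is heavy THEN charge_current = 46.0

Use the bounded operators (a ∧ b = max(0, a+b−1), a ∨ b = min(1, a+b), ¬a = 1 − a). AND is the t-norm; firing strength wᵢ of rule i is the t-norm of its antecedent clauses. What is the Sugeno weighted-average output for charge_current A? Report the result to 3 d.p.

R1 (z=46.2): idle=0.84, normal=0.84; AND[max(0, a+b−1)] → w = 0.68
R2 (z=32.0): heavy=0.70, ¬normal=1−0.84=0.16; AND[max(0, a+b−1)] → w = 0.00
R3 (z=20.0): normal=0.84, moderate=0.07; AND[max(0, a+b−1)] → w = 0.00
R4 (z=7.8): cold=0.79 → w = 0.79
R5 (z=46.0): hot=0.60, heavy=0.70; AND[max(0, a+b−1)] → w = 0.30
Weighted average = (0.68·46.2 + 0.00·32.0 + 0.00·20.0 + 0.79·7.8 + 0.30·46.0) / (0.68 + 0.00 + 0.00 + 0.79 + 0.30)
  = 51.3780 / 1.7700 = 29.027

29.027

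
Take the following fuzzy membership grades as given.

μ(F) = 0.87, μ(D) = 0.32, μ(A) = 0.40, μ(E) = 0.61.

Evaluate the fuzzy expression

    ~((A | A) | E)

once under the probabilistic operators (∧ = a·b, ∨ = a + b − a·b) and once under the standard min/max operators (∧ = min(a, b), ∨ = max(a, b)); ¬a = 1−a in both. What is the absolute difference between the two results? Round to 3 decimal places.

Under probabilistic:
  A | A = a + b − a·b on (0.4000, 0.4000) = 0.6400
  (A | A) | E = a + b − a·b on (0.6400, 0.6100) = 0.8596
  ~((A | A) | E) = 1 − 0.8596 = 0.1404
  → value = 0.1404
Under standard min/max:
  A | A = max(a, b) on (0.40, 0.40) = 0.40
  (A | A) | E = max(a, b) on (0.40, 0.61) = 0.61
  ~((A | A) | E) = 1 − 0.61 = 0.39
  → value = 0.3900
|0.1404 − 0.3900| = 0.250

0.250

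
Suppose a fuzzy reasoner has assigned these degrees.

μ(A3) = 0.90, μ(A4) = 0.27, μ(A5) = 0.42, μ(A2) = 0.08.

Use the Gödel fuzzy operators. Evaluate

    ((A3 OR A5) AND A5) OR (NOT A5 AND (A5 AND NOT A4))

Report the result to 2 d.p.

A3 OR A5 = max(a, b) on (0.90, 0.42) = 0.90
(A3 OR A5) AND A5 = min(a, b) on (0.90, 0.42) = 0.42
NOT A5 = 1 − 0.42 = 0.58
NOT A4 = 1 − 0.27 = 0.73
A5 AND NOT A4 = min(a, b) on (0.42, 0.73) = 0.42
NOT A5 AND (A5 AND NOT A4) = min(a, b) on (0.58, 0.42) = 0.42
((A3 OR A5) AND A5) OR (NOT A5 AND (A5 AND NOT A4)) = max(a, b) on (0.42, 0.42) = 0.42

0.42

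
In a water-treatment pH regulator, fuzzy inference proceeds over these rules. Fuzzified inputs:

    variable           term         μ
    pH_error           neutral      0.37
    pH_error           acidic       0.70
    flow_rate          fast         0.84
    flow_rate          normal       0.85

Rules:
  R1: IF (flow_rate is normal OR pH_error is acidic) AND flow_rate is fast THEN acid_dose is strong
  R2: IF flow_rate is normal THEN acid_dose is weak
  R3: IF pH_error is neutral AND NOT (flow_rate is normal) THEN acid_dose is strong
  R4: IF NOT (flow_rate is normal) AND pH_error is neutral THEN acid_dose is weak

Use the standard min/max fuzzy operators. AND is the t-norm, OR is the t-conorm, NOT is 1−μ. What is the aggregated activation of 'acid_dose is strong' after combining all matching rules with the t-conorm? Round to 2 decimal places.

0.84

R1: (normal=0.85 OR acidic=0.70) = 0.85; AND[min(a, b)] with fast=0.84 → w = 0.84
R2: normal=0.85 → w = 0.85
R3: neutral=0.37, ¬normal=1−0.85=0.15; AND[min(a, b)] → w = 0.15
R4: ¬normal=1−0.85=0.15, neutral=0.37; AND[min(a, b)] → w = 0.15
Rules with consequent 'strong': {R1, R3} → strengths 0.84, 0.15
Aggregate via t-conorm [max(a, b)]: 0.84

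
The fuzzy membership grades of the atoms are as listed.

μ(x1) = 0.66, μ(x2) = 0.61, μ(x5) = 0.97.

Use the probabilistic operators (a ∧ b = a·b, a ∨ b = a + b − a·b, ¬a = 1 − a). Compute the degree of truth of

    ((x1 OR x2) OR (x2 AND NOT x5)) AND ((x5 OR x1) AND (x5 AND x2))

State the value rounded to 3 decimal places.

x1 OR x2 = a + b − a·b on (0.6600, 0.6100) = 0.8674
NOT x5 = 1 − 0.9700 = 0.0300
x2 AND NOT x5 = a·b on (0.6100, 0.0300) = 0.0183
(x1 OR x2) OR (x2 AND NOT x5) = a + b − a·b on (0.8674, 0.0183) = 0.8698
x5 OR x1 = a + b − a·b on (0.9700, 0.6600) = 0.9898
x5 AND x2 = a·b on (0.9700, 0.6100) = 0.5917
(x5 OR x1) AND (x5 AND x2) = a·b on (0.9898, 0.5917) = 0.5857
((x1 OR x2) OR (x2 AND NOT x5)) AND ((x5 OR x1) AND (x5 AND x2)) = a·b on (0.8698, 0.5857) = 0.5094

0.509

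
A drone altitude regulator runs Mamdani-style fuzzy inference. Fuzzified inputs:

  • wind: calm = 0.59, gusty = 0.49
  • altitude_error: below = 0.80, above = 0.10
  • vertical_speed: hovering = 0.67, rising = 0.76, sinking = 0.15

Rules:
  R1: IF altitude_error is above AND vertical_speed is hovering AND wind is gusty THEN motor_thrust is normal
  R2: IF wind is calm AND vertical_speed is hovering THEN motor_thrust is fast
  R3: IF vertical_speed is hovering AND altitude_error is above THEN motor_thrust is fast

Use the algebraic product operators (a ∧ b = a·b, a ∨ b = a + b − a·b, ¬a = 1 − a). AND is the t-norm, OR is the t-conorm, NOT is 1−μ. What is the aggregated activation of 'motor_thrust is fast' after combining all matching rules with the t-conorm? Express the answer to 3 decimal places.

0.436

R1: above=0.10, hovering=0.67, gusty=0.49; AND[a·b] → w = 0.0328
R2: calm=0.59, hovering=0.67; AND[a·b] → w = 0.3953
R3: hovering=0.67, above=0.10; AND[a·b] → w = 0.0670
Rules with consequent 'fast': {R2, R3} → strengths 0.3953, 0.0670
Aggregate via t-conorm [a + b − a·b]: 0.4358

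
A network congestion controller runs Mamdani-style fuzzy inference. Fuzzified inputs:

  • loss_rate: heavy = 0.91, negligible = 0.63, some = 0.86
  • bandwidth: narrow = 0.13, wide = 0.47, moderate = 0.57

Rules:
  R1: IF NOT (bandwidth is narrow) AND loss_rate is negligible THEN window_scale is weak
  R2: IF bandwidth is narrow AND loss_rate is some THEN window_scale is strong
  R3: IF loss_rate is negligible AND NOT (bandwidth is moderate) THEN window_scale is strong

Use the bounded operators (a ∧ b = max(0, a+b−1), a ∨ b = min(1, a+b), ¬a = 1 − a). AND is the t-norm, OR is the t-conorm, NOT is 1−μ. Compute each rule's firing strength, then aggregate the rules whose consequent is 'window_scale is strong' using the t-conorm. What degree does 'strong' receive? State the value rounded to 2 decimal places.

0.06

R1: ¬narrow=1−0.13=0.87, negligible=0.63; AND[max(0, a+b−1)] → w = 0.50
R2: narrow=0.13, some=0.86; AND[max(0, a+b−1)] → w = 0.00
R3: negligible=0.63, ¬moderate=1−0.57=0.43; AND[max(0, a+b−1)] → w = 0.06
Rules with consequent 'strong': {R2, R3} → strengths 0.00, 0.06
Aggregate via t-conorm [min(1, a+b)]: 0.06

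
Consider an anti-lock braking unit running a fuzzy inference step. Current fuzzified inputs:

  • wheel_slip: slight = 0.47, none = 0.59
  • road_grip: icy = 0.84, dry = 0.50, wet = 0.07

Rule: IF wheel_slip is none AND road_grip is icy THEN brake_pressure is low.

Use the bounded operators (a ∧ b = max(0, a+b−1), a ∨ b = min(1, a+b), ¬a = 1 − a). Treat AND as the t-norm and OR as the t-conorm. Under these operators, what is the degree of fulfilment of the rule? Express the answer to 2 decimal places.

firing strength: none=0.59, icy=0.84; AND[max(0, a+b−1)] → w = 0.43

0.43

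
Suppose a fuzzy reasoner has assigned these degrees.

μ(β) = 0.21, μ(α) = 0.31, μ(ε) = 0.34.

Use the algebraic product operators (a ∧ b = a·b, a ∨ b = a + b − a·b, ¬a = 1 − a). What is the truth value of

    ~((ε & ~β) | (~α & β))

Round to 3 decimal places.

~β = 1 − 0.2100 = 0.7900
ε & ~β = a·b on (0.3400, 0.7900) = 0.2686
~α = 1 − 0.3100 = 0.6900
~α & β = a·b on (0.6900, 0.2100) = 0.1449
(ε & ~β) | (~α & β) = a + b − a·b on (0.2686, 0.1449) = 0.3746
~((ε & ~β) | (~α & β)) = 1 − 0.3746 = 0.6254

0.625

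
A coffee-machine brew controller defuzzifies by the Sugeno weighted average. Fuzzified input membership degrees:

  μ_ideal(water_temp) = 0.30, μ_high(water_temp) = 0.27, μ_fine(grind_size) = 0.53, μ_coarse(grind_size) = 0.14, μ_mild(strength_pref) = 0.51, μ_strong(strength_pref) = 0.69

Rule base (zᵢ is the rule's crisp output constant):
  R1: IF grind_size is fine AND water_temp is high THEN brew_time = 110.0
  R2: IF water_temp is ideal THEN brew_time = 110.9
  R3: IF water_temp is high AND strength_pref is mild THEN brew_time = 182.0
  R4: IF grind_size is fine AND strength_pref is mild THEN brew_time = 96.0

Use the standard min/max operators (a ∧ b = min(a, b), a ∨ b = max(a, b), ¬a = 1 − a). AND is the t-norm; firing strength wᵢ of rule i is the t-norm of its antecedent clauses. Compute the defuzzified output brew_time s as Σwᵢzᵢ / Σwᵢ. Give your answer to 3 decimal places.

119.311

R1 (z=110.0): fine=0.53, high=0.27; AND[min(a, b)] → w = 0.27
R2 (z=110.9): ideal=0.30 → w = 0.30
R3 (z=182.0): high=0.27, mild=0.51; AND[min(a, b)] → w = 0.27
R4 (z=96.0): fine=0.53, mild=0.51; AND[min(a, b)] → w = 0.51
Weighted average = (0.27·110.0 + 0.30·110.9 + 0.27·182.0 + 0.51·96.0) / (0.27 + 0.30 + 0.27 + 0.51)
  = 161.0700 / 1.3500 = 119.311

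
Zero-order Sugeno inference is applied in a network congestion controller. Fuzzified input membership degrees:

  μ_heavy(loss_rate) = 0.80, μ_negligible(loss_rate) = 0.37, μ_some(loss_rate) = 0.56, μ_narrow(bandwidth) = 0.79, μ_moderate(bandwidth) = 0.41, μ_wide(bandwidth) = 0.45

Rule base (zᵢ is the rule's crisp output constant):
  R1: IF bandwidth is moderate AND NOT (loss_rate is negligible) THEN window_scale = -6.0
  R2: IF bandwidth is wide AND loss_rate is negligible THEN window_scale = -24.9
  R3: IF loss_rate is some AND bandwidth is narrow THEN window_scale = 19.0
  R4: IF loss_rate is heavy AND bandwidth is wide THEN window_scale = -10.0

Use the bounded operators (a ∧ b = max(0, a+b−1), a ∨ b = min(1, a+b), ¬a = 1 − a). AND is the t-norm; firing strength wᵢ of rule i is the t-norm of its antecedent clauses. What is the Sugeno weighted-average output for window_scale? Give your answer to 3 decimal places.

6.109

R1 (z=-6.0): moderate=0.41, ¬negligible=1−0.37=0.63; AND[max(0, a+b−1)] → w = 0.04
R2 (z=-24.9): wide=0.45, negligible=0.37; AND[max(0, a+b−1)] → w = 0.00
R3 (z=19.0): some=0.56, narrow=0.79; AND[max(0, a+b−1)] → w = 0.35
R4 (z=-10.0): heavy=0.80, wide=0.45; AND[max(0, a+b−1)] → w = 0.25
Weighted average = (0.04·-6.0 + 0.00·-24.9 + 0.35·19.0 + 0.25·-10.0) / (0.04 + 0.00 + 0.35 + 0.25)
  = 3.9100 / 0.6400 = 6.109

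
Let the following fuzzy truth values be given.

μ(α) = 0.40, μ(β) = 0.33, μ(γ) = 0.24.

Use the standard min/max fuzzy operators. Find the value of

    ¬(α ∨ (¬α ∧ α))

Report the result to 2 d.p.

0.60

¬α = 1 − 0.40 = 0.60
¬α ∧ α = min(a, b) on (0.60, 0.40) = 0.40
α ∨ (¬α ∧ α) = max(a, b) on (0.40, 0.40) = 0.40
¬(α ∨ (¬α ∧ α)) = 1 − 0.40 = 0.60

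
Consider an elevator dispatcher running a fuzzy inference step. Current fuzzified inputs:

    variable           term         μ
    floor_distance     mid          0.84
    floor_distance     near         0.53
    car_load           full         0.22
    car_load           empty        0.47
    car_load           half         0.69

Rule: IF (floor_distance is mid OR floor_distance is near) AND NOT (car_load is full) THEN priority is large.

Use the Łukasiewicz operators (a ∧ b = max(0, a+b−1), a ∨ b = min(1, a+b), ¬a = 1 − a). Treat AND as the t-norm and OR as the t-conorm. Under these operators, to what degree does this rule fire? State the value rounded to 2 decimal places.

firing strength: (mid=0.84 OR near=0.53) = 1.00; AND[max(0, a+b−1)] with ¬full=1−0.22=0.78 → w = 0.78

0.78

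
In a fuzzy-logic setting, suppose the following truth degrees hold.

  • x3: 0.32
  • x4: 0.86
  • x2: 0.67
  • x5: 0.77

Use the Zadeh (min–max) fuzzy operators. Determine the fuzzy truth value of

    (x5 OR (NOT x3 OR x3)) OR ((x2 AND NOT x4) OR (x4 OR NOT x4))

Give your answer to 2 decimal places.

NOT x3 = 1 − 0.32 = 0.68
NOT x3 OR x3 = max(a, b) on (0.68, 0.32) = 0.68
x5 OR (NOT x3 OR x3) = max(a, b) on (0.77, 0.68) = 0.77
NOT x4 = 1 − 0.86 = 0.14
x2 AND NOT x4 = min(a, b) on (0.67, 0.14) = 0.14
NOT x4 = 1 − 0.86 = 0.14
x4 OR NOT x4 = max(a, b) on (0.86, 0.14) = 0.86
(x2 AND NOT x4) OR (x4 OR NOT x4) = max(a, b) on (0.14, 0.86) = 0.86
(x5 OR (NOT x3 OR x3)) OR ((x2 AND NOT x4) OR (x4 OR NOT x4)) = max(a, b) on (0.77, 0.86) = 0.86

0.86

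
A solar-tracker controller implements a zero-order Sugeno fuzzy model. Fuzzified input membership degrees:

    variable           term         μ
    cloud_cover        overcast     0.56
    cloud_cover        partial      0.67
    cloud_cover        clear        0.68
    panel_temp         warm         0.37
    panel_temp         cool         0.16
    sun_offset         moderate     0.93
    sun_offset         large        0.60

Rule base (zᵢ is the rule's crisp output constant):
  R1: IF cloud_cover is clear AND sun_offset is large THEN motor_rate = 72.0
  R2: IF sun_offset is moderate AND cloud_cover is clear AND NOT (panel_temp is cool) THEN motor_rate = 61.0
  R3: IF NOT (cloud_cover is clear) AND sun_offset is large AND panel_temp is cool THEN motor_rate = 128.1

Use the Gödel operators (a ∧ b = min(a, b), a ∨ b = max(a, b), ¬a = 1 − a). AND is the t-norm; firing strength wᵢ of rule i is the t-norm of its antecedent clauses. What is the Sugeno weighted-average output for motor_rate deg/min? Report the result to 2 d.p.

73.04

R1 (z=72.0): clear=0.68, large=0.60; AND[min(a, b)] → w = 0.60
R2 (z=61.0): moderate=0.93, clear=0.68, ¬cool=1−0.16=0.84; AND[min(a, b)] → w = 0.68
R3 (z=128.1): ¬clear=1−0.68=0.32, large=0.60, cool=0.16; AND[min(a, b)] → w = 0.16
Weighted average = (0.60·72.0 + 0.68·61.0 + 0.16·128.1) / (0.60 + 0.68 + 0.16)
  = 105.1760 / 1.4400 = 73.04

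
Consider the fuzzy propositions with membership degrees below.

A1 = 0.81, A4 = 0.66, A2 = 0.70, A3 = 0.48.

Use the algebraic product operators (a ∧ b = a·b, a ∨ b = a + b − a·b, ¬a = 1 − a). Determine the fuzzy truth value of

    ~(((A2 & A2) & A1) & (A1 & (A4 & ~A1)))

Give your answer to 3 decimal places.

0.960

A2 & A2 = a·b on (0.7000, 0.7000) = 0.4900
(A2 & A2) & A1 = a·b on (0.4900, 0.8100) = 0.3969
~A1 = 1 − 0.8100 = 0.1900
A4 & ~A1 = a·b on (0.6600, 0.1900) = 0.1254
A1 & (A4 & ~A1) = a·b on (0.8100, 0.1254) = 0.1016
((A2 & A2) & A1) & (A1 & (A4 & ~A1)) = a·b on (0.3969, 0.1016) = 0.0403
~(((A2 & A2) & A1) & (A1 & (A4 & ~A1))) = 1 − 0.0403 = 0.9597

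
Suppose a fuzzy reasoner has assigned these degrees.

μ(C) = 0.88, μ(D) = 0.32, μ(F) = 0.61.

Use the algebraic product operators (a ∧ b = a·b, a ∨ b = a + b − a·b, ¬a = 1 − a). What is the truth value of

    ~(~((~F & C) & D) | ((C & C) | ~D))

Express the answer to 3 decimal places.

0.008

~F = 1 − 0.6100 = 0.3900
~F & C = a·b on (0.3900, 0.8800) = 0.3432
(~F & C) & D = a·b on (0.3432, 0.3200) = 0.1098
~((~F & C) & D) = 1 − 0.1098 = 0.8902
C & C = a·b on (0.8800, 0.8800) = 0.7744
~D = 1 − 0.3200 = 0.6800
(C & C) | ~D = a + b − a·b on (0.7744, 0.6800) = 0.9278
~((~F & C) & D) | ((C & C) | ~D) = a + b − a·b on (0.8902, 0.9278) = 0.9921
~(~((~F & C) & D) | ((C & C) | ~D)) = 1 − 0.9921 = 0.0079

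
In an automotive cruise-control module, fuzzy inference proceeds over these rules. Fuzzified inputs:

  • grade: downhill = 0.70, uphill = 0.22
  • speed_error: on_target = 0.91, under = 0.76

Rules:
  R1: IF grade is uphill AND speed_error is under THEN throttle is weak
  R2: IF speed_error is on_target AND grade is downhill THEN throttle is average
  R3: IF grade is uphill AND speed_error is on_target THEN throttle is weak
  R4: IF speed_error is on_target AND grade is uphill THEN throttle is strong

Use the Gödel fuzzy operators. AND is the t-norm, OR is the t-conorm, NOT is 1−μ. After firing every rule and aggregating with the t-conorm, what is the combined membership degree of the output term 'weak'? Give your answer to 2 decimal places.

R1: uphill=0.22, under=0.76; AND[min(a, b)] → w = 0.22
R2: on_target=0.91, downhill=0.70; AND[min(a, b)] → w = 0.70
R3: uphill=0.22, on_target=0.91; AND[min(a, b)] → w = 0.22
R4: on_target=0.91, uphill=0.22; AND[min(a, b)] → w = 0.22
Rules with consequent 'weak': {R1, R3} → strengths 0.22, 0.22
Aggregate via t-conorm [max(a, b)]: 0.22

0.22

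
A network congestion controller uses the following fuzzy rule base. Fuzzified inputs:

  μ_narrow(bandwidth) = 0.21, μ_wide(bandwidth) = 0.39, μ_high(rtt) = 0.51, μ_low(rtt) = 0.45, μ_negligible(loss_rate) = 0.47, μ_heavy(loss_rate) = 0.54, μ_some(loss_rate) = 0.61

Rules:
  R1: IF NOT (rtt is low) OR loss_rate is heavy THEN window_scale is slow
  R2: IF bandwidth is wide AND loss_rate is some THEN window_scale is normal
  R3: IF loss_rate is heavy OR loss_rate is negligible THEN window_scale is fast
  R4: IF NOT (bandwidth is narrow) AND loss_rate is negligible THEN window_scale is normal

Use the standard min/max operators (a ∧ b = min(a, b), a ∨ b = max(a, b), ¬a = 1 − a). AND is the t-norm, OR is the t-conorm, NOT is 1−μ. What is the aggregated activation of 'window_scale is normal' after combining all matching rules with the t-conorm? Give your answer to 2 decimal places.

0.47

R1: ¬low=1−0.45=0.55, heavy=0.54; OR[max(a, b)] → w = 0.55
R2: wide=0.39, some=0.61; AND[min(a, b)] → w = 0.39
R3: heavy=0.54, negligible=0.47; OR[max(a, b)] → w = 0.54
R4: ¬narrow=1−0.21=0.79, negligible=0.47; AND[min(a, b)] → w = 0.47
Rules with consequent 'normal': {R2, R4} → strengths 0.39, 0.47
Aggregate via t-conorm [max(a, b)]: 0.47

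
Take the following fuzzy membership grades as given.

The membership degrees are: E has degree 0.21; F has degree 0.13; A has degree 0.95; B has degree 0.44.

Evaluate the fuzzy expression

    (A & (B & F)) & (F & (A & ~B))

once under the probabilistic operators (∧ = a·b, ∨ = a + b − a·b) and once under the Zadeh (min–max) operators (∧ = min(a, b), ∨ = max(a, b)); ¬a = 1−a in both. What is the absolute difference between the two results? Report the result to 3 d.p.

0.126

Under probabilistic:
  B & F = a·b on (0.4400, 0.1300) = 0.0572
  A & (B & F) = a·b on (0.9500, 0.0572) = 0.0543
  ~B = 1 − 0.4400 = 0.5600
  A & ~B = a·b on (0.9500, 0.5600) = 0.5320
  F & (A & ~B) = a·b on (0.1300, 0.5320) = 0.0692
  (A & (B & F)) & (F & (A & ~B)) = a·b on (0.0543, 0.0692) = 0.0038
  → value = 0.0038
Under Zadeh (min–max):
  B & F = min(a, b) on (0.44, 0.13) = 0.13
  A & (B & F) = min(a, b) on (0.95, 0.13) = 0.13
  ~B = 1 − 0.44 = 0.56
  A & ~B = min(a, b) on (0.95, 0.56) = 0.56
  F & (A & ~B) = min(a, b) on (0.13, 0.56) = 0.13
  (A & (B & F)) & (F & (A & ~B)) = min(a, b) on (0.13, 0.13) = 0.13
  → value = 0.1300
|0.0038 − 0.1300| = 0.126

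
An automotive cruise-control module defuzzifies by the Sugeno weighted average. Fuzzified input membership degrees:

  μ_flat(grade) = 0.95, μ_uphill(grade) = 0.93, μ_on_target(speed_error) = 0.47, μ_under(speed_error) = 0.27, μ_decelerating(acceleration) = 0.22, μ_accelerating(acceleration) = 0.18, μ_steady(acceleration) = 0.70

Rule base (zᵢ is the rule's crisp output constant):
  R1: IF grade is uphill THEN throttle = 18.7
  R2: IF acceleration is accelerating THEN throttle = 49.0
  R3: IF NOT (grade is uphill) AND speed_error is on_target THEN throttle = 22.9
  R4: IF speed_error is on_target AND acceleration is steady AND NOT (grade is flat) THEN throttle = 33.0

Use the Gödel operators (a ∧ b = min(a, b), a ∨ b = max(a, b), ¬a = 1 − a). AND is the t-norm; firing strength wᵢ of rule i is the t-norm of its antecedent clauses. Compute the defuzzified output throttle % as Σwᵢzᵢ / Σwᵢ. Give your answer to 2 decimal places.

R1 (z=18.7): uphill=0.93 → w = 0.93
R2 (z=49.0): accelerating=0.18 → w = 0.18
R3 (z=22.9): ¬uphill=1−0.93=0.07, on_target=0.47; AND[min(a, b)] → w = 0.07
R4 (z=33.0): on_target=0.47, steady=0.70, ¬flat=1−0.95=0.05; AND[min(a, b)] → w = 0.05
Weighted average = (0.93·18.7 + 0.18·49.0 + 0.07·22.9 + 0.05·33.0) / (0.93 + 0.18 + 0.07 + 0.05)
  = 29.4640 / 1.2300 = 23.95

23.95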